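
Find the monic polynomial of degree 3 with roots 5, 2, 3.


A monic polynomial with roots 5, 2, 3 is:
p(x) = (x - 5)(x - 2)(x - 3)
After multiplying by (x - 5): x - 5
After multiplying by (x - 2): x^2 - 7x + 10
After multiplying by (x - 3): x^3 - 10x^2 + 31x - 30

x^3 - 10x^2 + 31x - 30


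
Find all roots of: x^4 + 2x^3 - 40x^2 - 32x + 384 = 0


Let p(x) = x^4 + 2x^3 - 40x^2 - 32x + 384. By the rational root theorem (leading coefficient 1), any rational root is an integer divisor of 384: try ±1, ±2, ... in turn.
Test x = 1: value = 315 ≠ 0.
Test x = -1: value = 375 ≠ 0.
Test x = 2: value = 192 ≠ 0.
Test x = -2: value = 288 ≠ 0.
Test x = 3: value = 63 ≠ 0.
Test x = -3: value = 147 ≠ 0.
Test x = 4: value = 0 ✓, so (x - 4) is a factor.
Synthetic division by (x - 4): bring down 1; 1(4) + 2 = 6; 6(4) - 40 = -16; (-16)(4) - 32 = -96; (-96)(4) + 384 = 0 → quotient x^3 + 6x^2 - 16x - 96, remainder 0.
Continue with the quotient x^3 + 6x^2 - 16x - 96 (candidates must divide 96; re-test x = 4 first in case it repeats).
Test x = 4: value = 0 ✓, so (x - 4) is a factor.
Synthetic division by (x - 4): bring down 1; 1(4) + 6 = 10; 10(4) - 16 = 24; 24(4) - 96 = 0 → quotient x^2 + 10x + 24, remainder 0.
Solve the quadratic x^2 + 10x + 24 = 0: discriminant = 10^2 - 4(1)(24) = 100 - 96 = 4.
sqrt(4) = 2, so x = (-10 ± 2)/2: x = -4 or x = -6.
Collecting all roots found:

x = -6, x = -4, x = 4 (multiplicity 2)


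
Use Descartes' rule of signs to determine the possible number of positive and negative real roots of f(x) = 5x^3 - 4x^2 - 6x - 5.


Descartes' rule of signs:

For positive roots, count sign changes in f(x) = 5x^3 - 4x^2 - 6x - 5:
Signs of coefficients: +, -, -, -
Number of sign changes: 1
Possible positive real roots: 1

For negative roots, examine f(-x) = -5x^3 - 4x^2 + 6x - 5:
Signs of coefficients: -, -, +, -
Number of sign changes: 2
Possible negative real roots: 2, 0

Positive roots: 1; Negative roots: 2 or 0


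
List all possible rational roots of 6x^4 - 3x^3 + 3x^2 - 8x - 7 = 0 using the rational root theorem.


Rational root theorem: possible roots are ±p/q where:
  p divides the constant term (-7): p ∈ {1, 7}
  q divides the leading coefficient (6): q ∈ {1, 2, 3, 6}

All possible rational roots: -7, -7/2, -7/3, -7/6, -1, -1/2, -1/3, -1/6, 1/6, 1/3, 1/2, 1, 7/6, 7/3, 7/2, 7

-7, -7/2, -7/3, -7/6, -1, -1/2, -1/3, -1/6, 1/6, 1/3, 1/2, 1, 7/6, 7/3, 7/2, 7


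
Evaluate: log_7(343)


We need the exponent such that 7^? = 343
7^3 = 343
Therefore log_7(343) = 3

3


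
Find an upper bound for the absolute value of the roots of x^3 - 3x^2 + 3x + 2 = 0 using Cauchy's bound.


Cauchy's bound: all roots r satisfy |r| <= 1 + max(|a_i/a_n|) for i = 0,...,n-1
where a_n is the leading coefficient.

Coefficients: [1, -3, 3, 2]
Leading coefficient a_n = 1
Ratios |a_i/a_n|: 3, 3, 2
Maximum ratio: 3
Cauchy's bound: |r| <= 1 + 3 = 4

Upper bound = 4


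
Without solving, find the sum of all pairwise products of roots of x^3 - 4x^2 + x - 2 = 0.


By Vieta's formulas for x^3 + bx^2 + cx + d = 0:
  r1 + r2 + r3 = -b/a = 4
  r1*r2 + r1*r3 + r2*r3 = c/a = 1
  r1*r2*r3 = -d/a = 2


Sum of pairwise products = 1


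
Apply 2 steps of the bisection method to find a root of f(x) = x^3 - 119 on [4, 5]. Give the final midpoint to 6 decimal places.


f(x) = x^3 - 119
f(4) = -55 < 0
f(5) = 6 > 0

Step 1: midpoint = (4.000000 + 5.000000)/2 = 4.500000
  f(4.500000) = -27.875000
  f(mid) < 0, so root is in [4.500000, 5.000000]

Step 2: midpoint = (4.500000 + 5.000000)/2 = 4.750000
  f(4.750000) = -11.828125
  f(mid) < 0, so root is in [4.750000, 5.000000]

midpoint = 4.750000


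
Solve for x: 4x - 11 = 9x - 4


Starting with: 4x - 11 = 9x - 4
Move all x terms to left: (4 - 9)x = -4 + 11
Simplify: -5x = 7
Divide both sides by -5: x = -7/5

x = -7/5


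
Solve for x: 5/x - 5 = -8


Subtract -5 from both sides: 5/x = -3
Multiply both sides by x: 5 = -3 * x
Divide by -3: x = -5/3

x = -5/3


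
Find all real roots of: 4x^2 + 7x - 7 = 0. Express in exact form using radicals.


Using the quadratic formula: x = (-b ± sqrt(b^2 - 4ac)) / (2a)
Here a = 4, b = 7, c = -7
Discriminant = b^2 - 4ac = 7^2 - 4(4)(-7) = 49 + 112 = 161
Since discriminant = 161 > 0, there are two real roots.
x = (-7 ± sqrt(161)) / 8
Numerically: x ≈ 0.7111 or x ≈ -2.4611

x = (-7 + sqrt(161)) / 8 or x = (-7 - sqrt(161)) / 8


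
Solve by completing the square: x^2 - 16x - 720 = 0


Start: x^2 - 16x - 720 = 0
Move constant: x^2 - 16x = 720
Half of -16 is -8, squared is 64
Add 64 to both sides: x^2 - 16x + 64 = 784
(x - 8)^2 = 784
x - 8 = ±28
x = 8 + 28 = 36 or x = 8 - 28 = -20

x = -20, x = 36


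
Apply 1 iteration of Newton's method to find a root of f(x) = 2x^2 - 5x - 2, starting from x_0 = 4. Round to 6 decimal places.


Newton's method: x_(n+1) = x_n - f(x_n)/f'(x_n)
f(x) = 2x^2 - 5x - 2
f'(x) = 4x - 5

Iteration 1:
  f(4.000000) = 10.000000
  f'(4.000000) = 11.000000
  x_1 = 4.000000 - (10.000000)/(11.000000) = 3.090909

x_1 = 3.090909


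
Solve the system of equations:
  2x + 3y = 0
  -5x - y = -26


Using Cramer's rule:
Determinant D = (2)(-1) - (-5)(3) = -2 + 15 = 13
Dx = (0)(-1) - (-26)(3) = 0 + 78 = 78
Dy = (2)(-26) - (-5)(0) = -52 - 0 = -52
x = Dx/D = 78/13 = 6
y = Dy/D = -52/13 = -4

x = 6, y = -4


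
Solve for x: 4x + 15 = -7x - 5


Starting with: 4x + 15 = -7x - 5
Move all x terms to left: (4 + 7)x = -5 - 15
Simplify: 11x = -20
Divide both sides by 11: x = -20/11

x = -20/11


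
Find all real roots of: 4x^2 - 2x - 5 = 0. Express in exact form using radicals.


Using the quadratic formula: x = (-b ± sqrt(b^2 - 4ac)) / (2a)
Here a = 4, b = -2, c = -5
Discriminant = b^2 - 4ac = (-2)^2 - 4(4)(-5) = 4 + 80 = 84
Since discriminant = 84 > 0, there are two real roots.
x = (2 ± 2*sqrt(21)) / 8
Simplifying: x = (1 ± sqrt(21)) / 4
Numerically: x ≈ 1.3956 or x ≈ -0.8956

x = (1 + sqrt(21)) / 4 or x = (1 - sqrt(21)) / 4


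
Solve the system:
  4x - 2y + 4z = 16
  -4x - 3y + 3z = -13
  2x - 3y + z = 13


Using Cramer's rule. Expand each determinant along the first row.
D  = 4*[(-3)*1 - 3*(-3)] - (-2)*[(-4)*1 - 3*2] + 4*[(-4)*(-3) - (-3)*2]
  = 4*(6) - (-2)*(-10) + 4*(18) = 76
Dx = 16*[(-3)*1 - 3*(-3)] - (-2)*[(-13)*1 - 3*13] + 4*[(-13)*(-3) - (-3)*13]
  = 16*(6) - (-2)*(-52) + 4*(78) = 304
Dy = 4*[(-13)*1 - 3*13] - 16*[(-4)*1 - 3*2] + 4*[(-4)*13 - (-13)*2]
  = 4*(-52) - 16*(-10) + 4*(-26) = -152
Dz = 4*[(-3)*13 - (-13)*(-3)] - (-2)*[(-4)*13 - (-13)*2] + 16*[(-4)*(-3) - (-3)*2]
  = 4*(-78) - (-2)*(-26) + 16*(18) = -76
x = Dx/D = 304/76 = 4, y = Dy/D = -152/76 = -2, z = Dz/D = -76/76 = -1
Check eq1: (4)(4) + (-2)(-2) + (4)(-1) = 16 = 16 ✓
Check eq2: (-4)(4) + (-3)(-2) + (3)(-1) = -13 = -13 ✓
Check eq3: (2)(4) + (-3)(-2) + (1)(-1) = 13 = 13 ✓

x = 4, y = -2, z = -1


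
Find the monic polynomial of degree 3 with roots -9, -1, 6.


A monic polynomial with roots -9, -1, 6 is:
p(x) = (x + 9)(x + 1)(x - 6)
After multiplying by (x + 9): x + 9
After multiplying by (x + 1): x^2 + 10x + 9
After multiplying by (x - 6): x^3 + 4x^2 - 51x - 54

x^3 + 4x^2 - 51x - 54


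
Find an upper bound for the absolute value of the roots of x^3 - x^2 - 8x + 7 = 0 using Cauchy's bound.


Cauchy's bound: all roots r satisfy |r| <= 1 + max(|a_i/a_n|) for i = 0,...,n-1
where a_n is the leading coefficient.

Coefficients: [1, -1, -8, 7]
Leading coefficient a_n = 1
Ratios |a_i/a_n|: 1, 8, 7
Maximum ratio: 8
Cauchy's bound: |r| <= 1 + 8 = 9

Upper bound = 9


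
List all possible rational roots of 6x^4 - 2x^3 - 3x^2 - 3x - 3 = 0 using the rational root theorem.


Rational root theorem: possible roots are ±p/q where:
  p divides the constant term (-3): p ∈ {1, 3}
  q divides the leading coefficient (6): q ∈ {1, 2, 3, 6}

All possible rational roots: -3, -3/2, -1, -1/2, -1/3, -1/6, 1/6, 1/3, 1/2, 1, 3/2, 3

-3, -3/2, -1, -1/2, -1/3, -1/6, 1/6, 1/3, 1/2, 1, 3/2, 3


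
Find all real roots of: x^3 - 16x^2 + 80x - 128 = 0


Let p(x) = x^3 - 16x^2 + 80x - 128. By the rational root theorem (leading coefficient 1), any rational root is an integer divisor of 128: try ±1, ±2, ... in turn.
Test x = 1: value = -63 ≠ 0.
Test x = -1: value = -225 ≠ 0.
Test x = 2: value = -24 ≠ 0.
Test x = -2: value = -360 ≠ 0.
Test x = 4: value = 0 ✓, so (x - 4) is a factor.
Synthetic division by (x - 4): bring down 1; 1(4) - 16 = -12; (-12)(4) + 80 = 32; 32(4) - 128 = 0 → quotient x^2 - 12x + 32, remainder 0.
Solve the quadratic x^2 - 12x + 32 = 0: discriminant = (-12)^2 - 4(1)(32) = 144 - 128 = 16.
sqrt(16) = 4, so x = (12 ± 4)/2: x = 8 or x = 4.

x = 4 (multiplicity 2), x = 8


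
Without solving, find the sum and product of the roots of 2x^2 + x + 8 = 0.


By Vieta's formulas for ax^2 + bx + c = 0:
  Sum of roots = -b/a
  Product of roots = c/a

Here a = 2, b = 1, c = 8
Sum = -(1)/2 = -1/2
Product = 8/2 = 4

Sum = -1/2, Product = 4


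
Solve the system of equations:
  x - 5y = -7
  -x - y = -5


Using Cramer's rule:
Determinant D = (1)(-1) - (-1)(-5) = -1 - 5 = -6
Dx = (-7)(-1) - (-5)(-5) = 7 - 25 = -18
Dy = (1)(-5) - (-1)(-7) = -5 - 7 = -12
x = Dx/D = -18/-6 = 3
y = Dy/D = -12/-6 = 2

x = 3, y = 2


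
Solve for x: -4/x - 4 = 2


Subtract -4 from both sides: -4/x = 6
Multiply both sides by x: -4 = 6 * x
Divide by 6: x = -2/3

x = -2/3


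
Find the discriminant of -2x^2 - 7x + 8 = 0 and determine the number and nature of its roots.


For ax^2 + bx + c = 0, discriminant D = b^2 - 4ac
Here a = -2, b = -7, c = 8
D = (-7)^2 - 4(-2)(8) = 49 + 64 = 113

D = 113 > 0 but not a perfect square
The equation has 2 distinct real irrational roots.

Discriminant = 113, 2 distinct real irrational roots


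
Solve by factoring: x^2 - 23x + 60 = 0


We need two numbers that multiply to 60 and add to -23.
Those numbers are -20 and -3 (since (-20) * (-3) = 60 and (-20) + (-3) = -23).
So x^2 - 23x + 60 = (x - 20)(x - 3) = 0
Setting each factor to zero: x = 20 or x = 3

x = 3, x = 20


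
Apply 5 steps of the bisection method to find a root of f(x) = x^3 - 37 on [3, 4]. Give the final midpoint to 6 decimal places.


f(x) = x^3 - 37
f(3) = -10 < 0
f(4) = 27 > 0

Step 1: midpoint = (3.000000 + 4.000000)/2 = 3.500000
  f(3.500000) = 5.875000
  f(mid) > 0, so root is in [3.000000, 3.500000]

Step 2: midpoint = (3.000000 + 3.500000)/2 = 3.250000
  f(3.250000) = -2.671875
  f(mid) < 0, so root is in [3.250000, 3.500000]

Step 3: midpoint = (3.250000 + 3.500000)/2 = 3.375000
  f(3.375000) = 1.443359
  f(mid) > 0, so root is in [3.250000, 3.375000]

Step 4: midpoint = (3.250000 + 3.375000)/2 = 3.312500
  f(3.312500) = -0.653076
  f(mid) < 0, so root is in [3.312500, 3.375000]

Step 5: midpoint = (3.312500 + 3.375000)/2 = 3.343750
  f(3.343750) = 0.385345
  f(mid) > 0, so root is in [3.312500, 3.343750]

midpoint = 3.343750


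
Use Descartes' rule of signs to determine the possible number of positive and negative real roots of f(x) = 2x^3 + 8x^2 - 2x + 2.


Descartes' rule of signs:

For positive roots, count sign changes in f(x) = 2x^3 + 8x^2 - 2x + 2:
Signs of coefficients: +, +, -, +
Number of sign changes: 2
Possible positive real roots: 2, 0

For negative roots, examine f(-x) = -2x^3 + 8x^2 + 2x + 2:
Signs of coefficients: -, +, +, +
Number of sign changes: 1
Possible negative real roots: 1

Positive roots: 2 or 0; Negative roots: 1


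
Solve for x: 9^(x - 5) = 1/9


Express both sides with the same base.
1/9 = 9^(-1)
Since the bases match, equate exponents: x - 5 = -1
So x = -1 - (-5) = 4

x = 4


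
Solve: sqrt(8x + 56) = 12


Square both sides: 8x + 56 = 12^2 = 144
8x = 144 - 56 = 88
x = 11
Check: sqrt(8*11 + 56) = sqrt(144) = 12 ✓

x = 11


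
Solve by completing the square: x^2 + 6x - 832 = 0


Start: x^2 + 6x - 832 = 0
Move constant: x^2 + 6x = 832
Half of 6 is 3, squared is 9
Add 9 to both sides: x^2 + 6x + 9 = 841
(x + 3)^2 = 841
x + 3 = ±29
x = -3 + 29 = 26 or x = -3 - 29 = -32

x = -32, x = 26


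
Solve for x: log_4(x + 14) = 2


Convert to exponential form: x + 14 = 4^2 = 16
x = 16 - 14 = 2
Check: log_4(2 + 14) = log_4(16) = log_4(16) = 2 ✓

x = 2


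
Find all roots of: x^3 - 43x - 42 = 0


Let p(x) = x^3 - 43x - 42. By the rational root theorem (leading coefficient 1), any rational root is an integer divisor of 42: try ±1, ±2, ... in turn.
Test x = 1: value = -84 ≠ 0.
Test x = -1: value = 0 ✓, so (x + 1) is a factor.
Synthetic division by (x + 1): bring down 1; 1(-1) + 0 = -1; (-1)(-1) - 43 = -42; (-42)(-1) - 42 = 0 → quotient x^2 - x - 42, remainder 0.
Solve the quadratic x^2 - x - 42 = 0: discriminant = (-1)^2 - 4(1)(-42) = 1 + 168 = 169.
sqrt(169) = 13, so x = (1 ± 13)/2: x = 7 or x = -6.
Collecting all roots found:

x = -6, x = -1, x = 7


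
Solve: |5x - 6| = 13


An absolute value equation |expr| = 13 gives two cases:
Case 1: 5x - 6 = 13
  5x = 19, so x = 19/5
Case 2: 5x - 6 = -13
  5x = -7, so x = -7/5

x = -7/5, x = 19/5


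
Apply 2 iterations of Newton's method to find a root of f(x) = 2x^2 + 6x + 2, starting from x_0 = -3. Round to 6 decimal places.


Newton's method: x_(n+1) = x_n - f(x_n)/f'(x_n)
f(x) = 2x^2 + 6x + 2
f'(x) = 4x + 6

Iteration 1:
  f(-3.000000) = 2.000000
  f'(-3.000000) = -6.000000
  x_1 = -3.000000 - (2.000000)/(-6.000000) = -2.666667

Iteration 2:
  f(-2.666667) = 0.222222
  f'(-2.666667) = -4.666667
  x_2 = -2.666667 - (0.222222)/(-4.666667) = -2.619048

x_2 = -2.619048


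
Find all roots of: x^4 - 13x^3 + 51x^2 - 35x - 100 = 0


Let p(x) = x^4 - 13x^3 + 51x^2 - 35x - 100. By the rational root theorem (leading coefficient 1), any rational root is an integer divisor of 100: try ±1, ±2, ... in turn.
Test x = 1: value = -96 ≠ 0.
Test x = -1: value = 0 ✓, so (x + 1) is a factor.
Synthetic division by (x + 1): bring down 1; 1(-1) - 13 = -14; (-14)(-1) + 51 = 65; 65(-1) - 35 = -100; (-100)(-1) - 100 = 0 → quotient x^3 - 14x^2 + 65x - 100, remainder 0.
Continue with the quotient x^3 - 14x^2 + 65x - 100 (candidates must divide 100; re-test x = -1 first in case it repeats).
Test x = -1: value = -180 ≠ 0.
Test x = 2: value = -18 ≠ 0.
Test x = -2: value = -294 ≠ 0.
Test x = 4: value = 0 ✓, so (x - 4) is a factor.
Synthetic division by (x - 4): bring down 1; 1(4) - 14 = -10; (-10)(4) + 65 = 25; 25(4) - 100 = 0 → quotient x^2 - 10x + 25, remainder 0.
Solve the quadratic x^2 - 10x + 25 = 0: discriminant = (-10)^2 - 4(1)(25) = 100 - 100 = 0.
Discriminant = 0, so a double root: x = 10/2 = 5.
Collecting all roots found:

x = -1, x = 4, x = 5 (multiplicity 2)


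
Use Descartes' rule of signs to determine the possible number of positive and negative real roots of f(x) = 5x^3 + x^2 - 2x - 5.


Descartes' rule of signs:

For positive roots, count sign changes in f(x) = 5x^3 + x^2 - 2x - 5:
Signs of coefficients: +, +, -, -
Number of sign changes: 1
Possible positive real roots: 1

For negative roots, examine f(-x) = -5x^3 + x^2 + 2x - 5:
Signs of coefficients: -, +, +, -
Number of sign changes: 2
Possible negative real roots: 2, 0

Positive roots: 1; Negative roots: 2 or 0


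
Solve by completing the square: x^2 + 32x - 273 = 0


Start: x^2 + 32x - 273 = 0
Move constant: x^2 + 32x = 273
Half of 32 is 16, squared is 256
Add 256 to both sides: x^2 + 32x + 256 = 529
(x + 16)^2 = 529
x + 16 = ±23
x = -16 + 23 = 7 or x = -16 - 23 = -39

x = -39, x = 7


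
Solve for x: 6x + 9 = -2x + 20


Starting with: 6x + 9 = -2x + 20
Move all x terms to left: (6 + 2)x = 20 - 9
Simplify: 8x = 11
Divide both sides by 8: x = 11/8

x = 11/8


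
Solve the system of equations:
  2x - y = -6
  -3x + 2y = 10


Using Cramer's rule:
Determinant D = (2)(2) - (-3)(-1) = 4 - 3 = 1
Dx = (-6)(2) - (10)(-1) = -12 + 10 = -2
Dy = (2)(10) - (-3)(-6) = 20 - 18 = 2
x = Dx/D = -2/1 = -2
y = Dy/D = 2/1 = 2

x = -2, y = 2


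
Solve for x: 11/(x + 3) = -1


Multiply both sides by (x + 3): 11 = -1(x + 3)
Distribute: 11 = -x - 3
-x = 11 + 3 = 14
x = -14

x = -14


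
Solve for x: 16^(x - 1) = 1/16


Express both sides with the same base.
1/16 = 16^(-1)
Since the bases match, equate exponents: x - 1 = -1
So x = -1 - (-1) = 0

x = 0


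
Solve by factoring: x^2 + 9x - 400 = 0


We need two numbers that multiply to -400 and add to 9.
Those numbers are 25 and -16 (since 25 * (-16) = -400 and 25 + (-16) = 9).
So x^2 + 9x - 400 = (x + 25)(x - 16) = 0
Setting each factor to zero: x = -25 or x = 16

x = -25, x = 16


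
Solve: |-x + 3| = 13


An absolute value equation |expr| = 13 gives two cases:
Case 1: -x + 3 = 13
  -x = 10, so x = -10
Case 2: -x + 3 = -13
  -x = -16, so x = 16

x = -10, x = 16


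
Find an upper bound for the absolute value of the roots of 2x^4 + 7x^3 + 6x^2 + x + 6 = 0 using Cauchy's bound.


Cauchy's bound: all roots r satisfy |r| <= 1 + max(|a_i/a_n|) for i = 0,...,n-1
where a_n is the leading coefficient.

Coefficients: [2, 7, 6, 1, 6]
Leading coefficient a_n = 2
Ratios |a_i/a_n|: 7/2, 3, 1/2, 3
Maximum ratio: 7/2
Cauchy's bound: |r| <= 1 + 7/2 = 9/2

Upper bound = 9/2


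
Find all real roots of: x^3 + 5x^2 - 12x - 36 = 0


Let p(x) = x^3 + 5x^2 - 12x - 36. By the rational root theorem (leading coefficient 1), any rational root is an integer divisor of 36: try ±1, ±2, ... in turn.
Test x = 1: value = -42 ≠ 0.
Test x = -1: value = -20 ≠ 0.
Test x = 2: value = -32 ≠ 0.
Test x = -2: value = 0 ✓, so (x + 2) is a factor.
Synthetic division by (x + 2): bring down 1; 1(-2) + 5 = 3; 3(-2) - 12 = -18; (-18)(-2) - 36 = 0 → quotient x^2 + 3x - 18, remainder 0.
Solve the quadratic x^2 + 3x - 18 = 0: discriminant = 3^2 - 4(1)(-18) = 9 + 72 = 81.
sqrt(81) = 9, so x = (-3 ± 9)/2: x = 3 or x = -6.

x = -6, x = -2, x = 3


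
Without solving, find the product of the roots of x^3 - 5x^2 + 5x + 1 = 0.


By Vieta's formulas for x^3 + bx^2 + cx + d = 0:
  r1 + r2 + r3 = -b/a = 5
  r1*r2 + r1*r3 + r2*r3 = c/a = 5
  r1*r2*r3 = -d/a = -1


Product = -1


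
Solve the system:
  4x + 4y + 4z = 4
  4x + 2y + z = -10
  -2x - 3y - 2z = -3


Using Cramer's rule. Expand each determinant along the first row.
D  = 4*[2*(-2) - 1*(-3)] - 4*[4*(-2) - 1*(-2)] + 4*[4*(-3) - 2*(-2)]
  = 4*(-1) - 4*(-6) + 4*(-8) = -12
Dx = 4*[2*(-2) - 1*(-3)] - 4*[(-10)*(-2) - 1*(-3)] + 4*[(-10)*(-3) - 2*(-3)]
  = 4*(-1) - 4*(23) + 4*(36) = 48
Dy = 4*[(-10)*(-2) - 1*(-3)] - 4*[4*(-2) - 1*(-2)] + 4*[4*(-3) - (-10)*(-2)]
  = 4*(23) - 4*(-6) + 4*(-32) = -12
Dz = 4*[2*(-3) - (-10)*(-3)] - 4*[4*(-3) - (-10)*(-2)] + 4*[4*(-3) - 2*(-2)]
  = 4*(-36) - 4*(-32) + 4*(-8) = -48
x = Dx/D = 48/-12 = -4, y = Dy/D = -12/-12 = 1, z = Dz/D = -48/-12 = 4
Check eq1: (4)(-4) + (4)(1) + (4)(4) = 4 = 4 ✓
Check eq2: (4)(-4) + (2)(1) + (1)(4) = -10 = -10 ✓
Check eq3: (-2)(-4) + (-3)(1) + (-2)(4) = -3 = -3 ✓

x = -4, y = 1, z = 4


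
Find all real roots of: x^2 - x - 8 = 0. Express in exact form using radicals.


Using the quadratic formula: x = (-b ± sqrt(b^2 - 4ac)) / (2a)
Here a = 1, b = -1, c = -8
Discriminant = b^2 - 4ac = (-1)^2 - 4(1)(-8) = 1 + 32 = 33
Since discriminant = 33 > 0, there are two real roots.
x = (1 ± sqrt(33)) / 2
Numerically: x ≈ 3.3723 or x ≈ -2.3723

x = (1 + sqrt(33)) / 2 or x = (1 - sqrt(33)) / 2


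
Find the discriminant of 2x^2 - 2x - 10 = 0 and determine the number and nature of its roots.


For ax^2 + bx + c = 0, discriminant D = b^2 - 4ac
Here a = 2, b = -2, c = -10
D = (-2)^2 - 4(2)(-10) = 4 + 80 = 84

D = 84 > 0 but not a perfect square
The equation has 2 distinct real irrational roots.

Discriminant = 84, 2 distinct real irrational roots


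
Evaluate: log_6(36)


We need the exponent such that 6^? = 36
6^2 = 36
Therefore log_6(36) = 2

2


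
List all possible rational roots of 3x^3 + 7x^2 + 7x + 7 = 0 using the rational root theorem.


Rational root theorem: possible roots are ±p/q where:
  p divides the constant term (7): p ∈ {1, 7}
  q divides the leading coefficient (3): q ∈ {1, 3}

All possible rational roots: -7, -7/3, -1, -1/3, 1/3, 1, 7/3, 7

-7, -7/3, -1, -1/3, 1/3, 1, 7/3, 7


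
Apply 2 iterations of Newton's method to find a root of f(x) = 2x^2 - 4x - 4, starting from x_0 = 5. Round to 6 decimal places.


Newton's method: x_(n+1) = x_n - f(x_n)/f'(x_n)
f(x) = 2x^2 - 4x - 4
f'(x) = 4x - 4

Iteration 1:
  f(5.000000) = 26.000000
  f'(5.000000) = 16.000000
  x_1 = 5.000000 - (26.000000)/(16.000000) = 3.375000

Iteration 2:
  f(3.375000) = 5.281250
  f'(3.375000) = 9.500000
  x_2 = 3.375000 - (5.281250)/(9.500000) = 2.819079

x_2 = 2.819079


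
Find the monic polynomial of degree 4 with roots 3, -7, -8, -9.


A monic polynomial with roots 3, -7, -8, -9 is:
p(x) = (x - 3)(x + 7)(x + 8)(x + 9)
After multiplying by (x - 3): x - 3
After multiplying by (x + 7): x^2 + 4x - 21
After multiplying by (x + 8): x^3 + 12x^2 + 11x - 168
After multiplying by (x + 9): x^4 + 21x^3 + 119x^2 - 69x - 1512

x^4 + 21x^3 + 119x^2 - 69x - 1512


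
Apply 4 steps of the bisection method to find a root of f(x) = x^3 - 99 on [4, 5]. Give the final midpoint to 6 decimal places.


f(x) = x^3 - 99
f(4) = -35 < 0
f(5) = 26 > 0

Step 1: midpoint = (4.000000 + 5.000000)/2 = 4.500000
  f(4.500000) = -7.875000
  f(mid) < 0, so root is in [4.500000, 5.000000]

Step 2: midpoint = (4.500000 + 5.000000)/2 = 4.750000
  f(4.750000) = 8.171875
  f(mid) > 0, so root is in [4.500000, 4.750000]

Step 3: midpoint = (4.500000 + 4.750000)/2 = 4.625000
  f(4.625000) = -0.068359
  f(mid) < 0, so root is in [4.625000, 4.750000]

Step 4: midpoint = (4.625000 + 4.750000)/2 = 4.687500
  f(4.687500) = 3.996826
  f(mid) > 0, so root is in [4.625000, 4.687500]

midpoint = 4.687500


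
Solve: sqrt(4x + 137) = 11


Square both sides: 4x + 137 = 11^2 = 121
4x = 121 - 137 = -16
x = -4
Check: sqrt(4*(-4) + 137) = sqrt(121) = 11 ✓

x = -4


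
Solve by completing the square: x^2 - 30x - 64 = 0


Start: x^2 - 30x - 64 = 0
Move constant: x^2 - 30x = 64
Half of -30 is -15, squared is 225
Add 225 to both sides: x^2 - 30x + 225 = 289
(x - 15)^2 = 289
x - 15 = ±17
x = 15 + 17 = 32 or x = 15 - 17 = -2

x = -2, x = 32


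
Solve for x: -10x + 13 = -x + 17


Starting with: -10x + 13 = -x + 17
Move all x terms to left: (-10 + 1)x = 17 - 13
Simplify: -9x = 4
Divide both sides by -9: x = -4/9

x = -4/9


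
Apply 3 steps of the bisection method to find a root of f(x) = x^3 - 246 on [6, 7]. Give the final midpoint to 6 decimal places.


f(x) = x^3 - 246
f(6) = -30 < 0
f(7) = 97 > 0

Step 1: midpoint = (6.000000 + 7.000000)/2 = 6.500000
  f(6.500000) = 28.625000
  f(mid) > 0, so root is in [6.000000, 6.500000]

Step 2: midpoint = (6.000000 + 6.500000)/2 = 6.250000
  f(6.250000) = -1.859375
  f(mid) < 0, so root is in [6.250000, 6.500000]

Step 3: midpoint = (6.250000 + 6.500000)/2 = 6.375000
  f(6.375000) = 13.083984
  f(mid) > 0, so root is in [6.250000, 6.375000]

midpoint = 6.375000


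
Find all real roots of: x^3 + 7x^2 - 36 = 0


Let p(x) = x^3 + 7x^2 - 36. By the rational root theorem (leading coefficient 1), any rational root is an integer divisor of 36: try ±1, ±2, ... in turn.
Test x = 1: value = -28 ≠ 0.
Test x = -1: value = -30 ≠ 0.
Test x = 2: value = 0 ✓, so (x - 2) is a factor.
Synthetic division by (x - 2): bring down 1; 1(2) + 7 = 9; 9(2) + 0 = 18; 18(2) - 36 = 0 → quotient x^2 + 9x + 18, remainder 0.
Solve the quadratic x^2 + 9x + 18 = 0: discriminant = 9^2 - 4(1)(18) = 81 - 72 = 9.
sqrt(9) = 3, so x = (-9 ± 3)/2: x = -3 or x = -6.

x = -6, x = -3, x = 2


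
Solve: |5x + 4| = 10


An absolute value equation |expr| = 10 gives two cases:
Case 1: 5x + 4 = 10
  5x = 6, so x = 6/5
Case 2: 5x + 4 = -10
  5x = -14, so x = -14/5

x = -14/5, x = 6/5


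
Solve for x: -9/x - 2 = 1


Subtract -2 from both sides: -9/x = 3
Multiply both sides by x: -9 = 3 * x
Divide by 3: x = -3

x = -3


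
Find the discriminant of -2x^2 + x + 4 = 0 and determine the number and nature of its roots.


For ax^2 + bx + c = 0, discriminant D = b^2 - 4ac
Here a = -2, b = 1, c = 4
D = (1)^2 - 4(-2)(4) = 1 + 32 = 33

D = 33 > 0 but not a perfect square
The equation has 2 distinct real irrational roots.

Discriminant = 33, 2 distinct real irrational roots


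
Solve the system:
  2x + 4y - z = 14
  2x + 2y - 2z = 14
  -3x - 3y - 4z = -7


Using Cramer's rule. Expand each determinant along the first row.
D  = 2*[2*(-4) - (-2)*(-3)] - 4*[2*(-4) - (-2)*(-3)] + (-1)*[2*(-3) - 2*(-3)]
  = 2*(-14) - 4*(-14) + (-1)*(0) = 28
Dx = 14*[2*(-4) - (-2)*(-3)] - 4*[14*(-4) - (-2)*(-7)] + (-1)*[14*(-3) - 2*(-7)]
  = 14*(-14) - 4*(-70) + (-1)*(-28) = 112
Dy = 2*[14*(-4) - (-2)*(-7)] - 14*[2*(-4) - (-2)*(-3)] + (-1)*[2*(-7) - 14*(-3)]
  = 2*(-70) - 14*(-14) + (-1)*(28) = 28
Dz = 2*[2*(-7) - 14*(-3)] - 4*[2*(-7) - 14*(-3)] + 14*[2*(-3) - 2*(-3)]
  = 2*(28) - 4*(28) + 14*(0) = -56
x = Dx/D = 112/28 = 4, y = Dy/D = 28/28 = 1, z = Dz/D = -56/28 = -2
Check eq1: (2)(4) + (4)(1) + (-1)(-2) = 14 = 14 ✓
Check eq2: (2)(4) + (2)(1) + (-2)(-2) = 14 = 14 ✓
Check eq3: (-3)(4) + (-3)(1) + (-4)(-2) = -7 = -7 ✓

x = 4, y = 1, z = -2


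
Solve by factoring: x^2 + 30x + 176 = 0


We need two numbers that multiply to 176 and add to 30.
Those numbers are 22 and 8 (since 22 * 8 = 176 and 22 + 8 = 30).
So x^2 + 30x + 176 = (x + 22)(x + 8) = 0
Setting each factor to zero: x = -22 or x = -8

x = -22, x = -8


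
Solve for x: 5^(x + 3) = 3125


Express both sides with the same base.
3125 = 5^5
Since the bases match, equate exponents: x + 3 = 5
So x = 5 - (3) = 2

x = 2


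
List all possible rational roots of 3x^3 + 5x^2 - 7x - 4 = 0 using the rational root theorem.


Rational root theorem: possible roots are ±p/q where:
  p divides the constant term (-4): p ∈ {1, 2, 4}
  q divides the leading coefficient (3): q ∈ {1, 3}

All possible rational roots: -4, -2, -4/3, -1, -2/3, -1/3, 1/3, 2/3, 1, 4/3, 2, 4

-4, -2, -4/3, -1, -2/3, -1/3, 1/3, 2/3, 1, 4/3, 2, 4


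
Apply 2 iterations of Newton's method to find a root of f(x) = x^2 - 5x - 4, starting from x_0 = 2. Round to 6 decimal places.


Newton's method: x_(n+1) = x_n - f(x_n)/f'(x_n)
f(x) = x^2 - 5x - 4
f'(x) = 2x - 5

Iteration 1:
  f(2.000000) = -10.000000
  f'(2.000000) = -1.000000
  x_1 = 2.000000 - (-10.000000)/(-1.000000) = -8.000000

Iteration 2:
  f(-8.000000) = 100.000000
  f'(-8.000000) = -21.000000
  x_2 = -8.000000 - (100.000000)/(-21.000000) = -3.238095

x_2 = -3.238095


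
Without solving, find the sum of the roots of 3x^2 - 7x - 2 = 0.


By Vieta's formulas for ax^2 + bx + c = 0:
  Sum of roots = -b/a
  Product of roots = c/a

Here a = 3, b = -7, c = -2
Sum = -(-7)/3 = 7/3
Product = -2/3 = -2/3

Sum = 7/3


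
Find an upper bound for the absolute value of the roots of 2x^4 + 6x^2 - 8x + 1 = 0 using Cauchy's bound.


Cauchy's bound: all roots r satisfy |r| <= 1 + max(|a_i/a_n|) for i = 0,...,n-1
where a_n is the leading coefficient.

Coefficients: [2, 0, 6, -8, 1]
Leading coefficient a_n = 2
Ratios |a_i/a_n|: 0, 3, 4, 1/2
Maximum ratio: 4
Cauchy's bound: |r| <= 1 + 4 = 5

Upper bound = 5


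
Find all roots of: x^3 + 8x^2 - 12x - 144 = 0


Let p(x) = x^3 + 8x^2 - 12x - 144. By the rational root theorem (leading coefficient 1), any rational root is an integer divisor of 144: try ±1, ±2, ... in turn.
Test x = 1: value = -147 ≠ 0.
Test x = -1: value = -125 ≠ 0.
Test x = 2: value = -128 ≠ 0.
Test x = -2: value = -96 ≠ 0.
Test x = 3: value = -81 ≠ 0.
Test x = -3: value = -63 ≠ 0.
Test x = 4: value = 0 ✓, so (x - 4) is a factor.
Synthetic division by (x - 4): bring down 1; 1(4) + 8 = 12; 12(4) - 12 = 36; 36(4) - 144 = 0 → quotient x^2 + 12x + 36, remainder 0.
Solve the quadratic x^2 + 12x + 36 = 0: discriminant = 12^2 - 4(1)(36) = 144 - 144 = 0.
Discriminant = 0, so a double root: x = -12/2 = -6.
Collecting all roots found:

x = -6 (multiplicity 2), x = 4


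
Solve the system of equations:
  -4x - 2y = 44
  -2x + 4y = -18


Using Cramer's rule:
Determinant D = (-4)(4) - (-2)(-2) = -16 - 4 = -20
Dx = (44)(4) - (-18)(-2) = 176 - 36 = 140
Dy = (-4)(-18) - (-2)(44) = 72 + 88 = 160
x = Dx/D = 140/-20 = -7
y = Dy/D = 160/-20 = -8

x = -7, y = -8


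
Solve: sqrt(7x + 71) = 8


Square both sides: 7x + 71 = 8^2 = 64
7x = 64 - 71 = -7
x = -1
Check: sqrt(7*(-1) + 71) = sqrt(64) = 8 ✓

x = -1


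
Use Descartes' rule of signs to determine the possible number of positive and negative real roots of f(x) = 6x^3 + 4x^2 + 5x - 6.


Descartes' rule of signs:

For positive roots, count sign changes in f(x) = 6x^3 + 4x^2 + 5x - 6:
Signs of coefficients: +, +, +, -
Number of sign changes: 1
Possible positive real roots: 1

For negative roots, examine f(-x) = -6x^3 + 4x^2 - 5x - 6:
Signs of coefficients: -, +, -, -
Number of sign changes: 2
Possible negative real roots: 2, 0

Positive roots: 1; Negative roots: 2 or 0


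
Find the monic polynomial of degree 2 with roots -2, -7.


A monic polynomial with roots -2, -7 is:
p(x) = (x + 2)(x + 7)
After multiplying by (x + 2): x + 2
After multiplying by (x + 7): x^2 + 9x + 14

x^2 + 9x + 14


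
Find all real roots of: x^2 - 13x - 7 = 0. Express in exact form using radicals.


Using the quadratic formula: x = (-b ± sqrt(b^2 - 4ac)) / (2a)
Here a = 1, b = -13, c = -7
Discriminant = b^2 - 4ac = (-13)^2 - 4(1)(-7) = 169 + 28 = 197
Since discriminant = 197 > 0, there are two real roots.
x = (13 ± sqrt(197)) / 2
Numerically: x ≈ 13.5178 or x ≈ -0.5178

x = (13 + sqrt(197)) / 2 or x = (13 - sqrt(197)) / 2


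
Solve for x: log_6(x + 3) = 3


Convert to exponential form: x + 3 = 6^3 = 216
x = 216 - 3 = 213
Check: log_6(213 + 3) = log_6(216) = log_6(216) = 3 ✓

x = 213


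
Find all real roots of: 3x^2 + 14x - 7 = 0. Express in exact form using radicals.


Using the quadratic formula: x = (-b ± sqrt(b^2 - 4ac)) / (2a)
Here a = 3, b = 14, c = -7
Discriminant = b^2 - 4ac = 14^2 - 4(3)(-7) = 196 + 84 = 280
Since discriminant = 280 > 0, there are two real roots.
x = (-14 ± 2*sqrt(70)) / 6
Simplifying: x = (-7 ± sqrt(70)) / 3
Numerically: x ≈ 0.4555 or x ≈ -5.1222

x = (-7 + sqrt(70)) / 3 or x = (-7 - sqrt(70)) / 3


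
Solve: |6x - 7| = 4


An absolute value equation |expr| = 4 gives two cases:
Case 1: 6x - 7 = 4
  6x = 11, so x = 11/6
Case 2: 6x - 7 = -4
  6x = 3, so x = 1/2

x = 1/2, x = 11/6


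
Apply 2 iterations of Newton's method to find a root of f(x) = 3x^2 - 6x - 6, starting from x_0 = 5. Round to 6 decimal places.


Newton's method: x_(n+1) = x_n - f(x_n)/f'(x_n)
f(x) = 3x^2 - 6x - 6
f'(x) = 6x - 6

Iteration 1:
  f(5.000000) = 39.000000
  f'(5.000000) = 24.000000
  x_1 = 5.000000 - (39.000000)/(24.000000) = 3.375000

Iteration 2:
  f(3.375000) = 7.921875
  f'(3.375000) = 14.250000
  x_2 = 3.375000 - (7.921875)/(14.250000) = 2.819079

x_2 = 2.819079


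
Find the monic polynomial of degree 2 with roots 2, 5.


A monic polynomial with roots 2, 5 is:
p(x) = (x - 2)(x - 5)
After multiplying by (x - 2): x - 2
After multiplying by (x - 5): x^2 - 7x + 10

x^2 - 7x + 10


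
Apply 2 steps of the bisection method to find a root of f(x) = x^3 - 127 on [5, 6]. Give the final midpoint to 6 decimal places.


f(x) = x^3 - 127
f(5) = -2 < 0
f(6) = 89 > 0

Step 1: midpoint = (5.000000 + 6.000000)/2 = 5.500000
  f(5.500000) = 39.375000
  f(mid) > 0, so root is in [5.000000, 5.500000]

Step 2: midpoint = (5.000000 + 5.500000)/2 = 5.250000
  f(5.250000) = 17.703125
  f(mid) > 0, so root is in [5.000000, 5.250000]

midpoint = 5.250000


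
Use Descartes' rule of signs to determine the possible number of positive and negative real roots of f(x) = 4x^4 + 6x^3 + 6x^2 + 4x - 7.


Descartes' rule of signs:

For positive roots, count sign changes in f(x) = 4x^4 + 6x^3 + 6x^2 + 4x - 7:
Signs of coefficients: +, +, +, +, -
Number of sign changes: 1
Possible positive real roots: 1

For negative roots, examine f(-x) = 4x^4 - 6x^3 + 6x^2 - 4x - 7:
Signs of coefficients: +, -, +, -, -
Number of sign changes: 3
Possible negative real roots: 3, 1

Positive roots: 1; Negative roots: 3 or 1


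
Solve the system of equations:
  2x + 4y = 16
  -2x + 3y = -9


Using Cramer's rule:
Determinant D = (2)(3) - (-2)(4) = 6 + 8 = 14
Dx = (16)(3) - (-9)(4) = 48 + 36 = 84
Dy = (2)(-9) - (-2)(16) = -18 + 32 = 14
x = Dx/D = 84/14 = 6
y = Dy/D = 14/14 = 1

x = 6, y = 1


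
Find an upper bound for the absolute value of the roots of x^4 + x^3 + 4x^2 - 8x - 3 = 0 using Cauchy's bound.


Cauchy's bound: all roots r satisfy |r| <= 1 + max(|a_i/a_n|) for i = 0,...,n-1
where a_n is the leading coefficient.

Coefficients: [1, 1, 4, -8, -3]
Leading coefficient a_n = 1
Ratios |a_i/a_n|: 1, 4, 8, 3
Maximum ratio: 8
Cauchy's bound: |r| <= 1 + 8 = 9

Upper bound = 9


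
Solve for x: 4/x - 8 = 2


Subtract -8 from both sides: 4/x = 10
Multiply both sides by x: 4 = 10 * x
Divide by 10: x = 2/5

x = 2/5


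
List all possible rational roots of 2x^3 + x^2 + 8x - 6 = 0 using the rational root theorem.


Rational root theorem: possible roots are ±p/q where:
  p divides the constant term (-6): p ∈ {1, 2, 3, 6}
  q divides the leading coefficient (2): q ∈ {1, 2}

All possible rational roots: -6, -3, -2, -3/2, -1, -1/2, 1/2, 1, 3/2, 2, 3, 6

-6, -3, -2, -3/2, -1, -1/2, 1/2, 1, 3/2, 2, 3, 6


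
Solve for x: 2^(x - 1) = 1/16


Express both sides with the same base.
1/16 = 2^(-4)
Since the bases match, equate exponents: x - 1 = -4
So x = -4 - (-1) = -3

x = -3


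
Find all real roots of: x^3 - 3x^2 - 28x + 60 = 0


Let p(x) = x^3 - 3x^2 - 28x + 60. By the rational root theorem (leading coefficient 1), any rational root is an integer divisor of 60: try ±1, ±2, ... in turn.
Test x = 1: value = 30 ≠ 0.
Test x = -1: value = 84 ≠ 0.
Test x = 2: value = 0 ✓, so (x - 2) is a factor.
Synthetic division by (x - 2): bring down 1; 1(2) - 3 = -1; (-1)(2) - 28 = -30; (-30)(2) + 60 = 0 → quotient x^2 - x - 30, remainder 0.
Solve the quadratic x^2 - x - 30 = 0: discriminant = (-1)^2 - 4(1)(-30) = 1 + 120 = 121.
sqrt(121) = 11, so x = (1 ± 11)/2: x = 6 or x = -5.

x = -5, x = 2, x = 6


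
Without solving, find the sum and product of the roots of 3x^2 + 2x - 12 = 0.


By Vieta's formulas for ax^2 + bx + c = 0:
  Sum of roots = -b/a
  Product of roots = c/a

Here a = 3, b = 2, c = -12
Sum = -(2)/3 = -2/3
Product = -12/3 = -4

Sum = -2/3, Product = -4


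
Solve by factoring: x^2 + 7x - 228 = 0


We need two numbers that multiply to -228 and add to 7.
Those numbers are -12 and 19 (since (-12) * 19 = -228 and (-12) + 19 = 7).
So x^2 + 7x - 228 = (x - 12)(x + 19) = 0
Setting each factor to zero: x = 12 or x = -19

x = -19, x = 12


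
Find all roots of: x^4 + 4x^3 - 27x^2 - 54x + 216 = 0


Let p(x) = x^4 + 4x^3 - 27x^2 - 54x + 216. By the rational root theorem (leading coefficient 1), any rational root is an integer divisor of 216: try ±1, ±2, ... in turn.
Test x = 1: value = 140 ≠ 0.
Test x = -1: value = 240 ≠ 0.
Test x = 2: value = 48 ≠ 0.
Test x = -2: value = 200 ≠ 0.
Test x = 3: value = 0 ✓, so (x - 3) is a factor.
Synthetic division by (x - 3): bring down 1; 1(3) + 4 = 7; 7(3) - 27 = -6; (-6)(3) - 54 = -72; (-72)(3) + 216 = 0 → quotient x^3 + 7x^2 - 6x - 72, remainder 0.
Continue with the quotient x^3 + 7x^2 - 6x - 72 (candidates must divide 72; re-test x = 3 first in case it repeats).
Test x = 3: value = 0 ✓, so (x - 3) is a factor.
Synthetic division by (x - 3): bring down 1; 1(3) + 7 = 10; 10(3) - 6 = 24; 24(3) - 72 = 0 → quotient x^2 + 10x + 24, remainder 0.
Solve the quadratic x^2 + 10x + 24 = 0: discriminant = 10^2 - 4(1)(24) = 100 - 96 = 4.
sqrt(4) = 2, so x = (-10 ± 2)/2: x = -4 or x = -6.
Collecting all roots found:

x = -6, x = -4, x = 3 (multiplicity 2)


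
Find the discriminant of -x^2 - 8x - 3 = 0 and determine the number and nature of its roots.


For ax^2 + bx + c = 0, discriminant D = b^2 - 4ac
Here a = -1, b = -8, c = -3
D = (-8)^2 - 4(-1)(-3) = 64 - 12 = 52

D = 52 > 0 but not a perfect square
The equation has 2 distinct real irrational roots.

Discriminant = 52, 2 distinct real irrational roots


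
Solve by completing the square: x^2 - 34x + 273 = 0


Start: x^2 - 34x + 273 = 0
Move constant: x^2 - 34x = -273
Half of -34 is -17, squared is 289
Add 289 to both sides: x^2 - 34x + 289 = 16
(x - 17)^2 = 16
x - 17 = ±4
x = 17 + 4 = 21 or x = 17 - 4 = 13

x = 13, x = 21


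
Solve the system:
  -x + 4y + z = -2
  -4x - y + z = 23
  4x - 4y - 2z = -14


Using Cramer's rule. Expand each determinant along the first row.
D  = (-1)*[(-1)*(-2) - 1*(-4)] - 4*[(-4)*(-2) - 1*4] + 1*[(-4)*(-4) - (-1)*4]
  = (-1)*(6) - 4*(4) + 1*(20) = -2
Dx = (-2)*[(-1)*(-2) - 1*(-4)] - 4*[23*(-2) - 1*(-14)] + 1*[23*(-4) - (-1)*(-14)]
  = (-2)*(6) - 4*(-32) + 1*(-106) = 10
Dy = (-1)*[23*(-2) - 1*(-14)] - (-2)*[(-4)*(-2) - 1*4] + 1*[(-4)*(-14) - 23*4]
  = (-1)*(-32) - (-2)*(4) + 1*(-36) = 4
Dz = (-1)*[(-1)*(-14) - 23*(-4)] - 4*[(-4)*(-14) - 23*4] + (-2)*[(-4)*(-4) - (-1)*4]
  = (-1)*(106) - 4*(-36) + (-2)*(20) = -2
x = Dx/D = 10/-2 = -5, y = Dy/D = 4/-2 = -2, z = Dz/D = -2/-2 = 1
Check eq1: (-1)(-5) + (4)(-2) + (1)(1) = -2 = -2 ✓
Check eq2: (-4)(-5) + (-1)(-2) + (1)(1) = 23 = 23 ✓
Check eq3: (4)(-5) + (-4)(-2) + (-2)(1) = -14 = -14 ✓

x = -5, y = -2, z = 1


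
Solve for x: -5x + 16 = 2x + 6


Starting with: -5x + 16 = 2x + 6
Move all x terms to left: (-5 - 2)x = 6 - 16
Simplify: -7x = -10
Divide both sides by -7: x = 10/7

x = 10/7


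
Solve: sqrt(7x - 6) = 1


Square both sides: 7x - 6 = 1^2 = 1
7x = 1 + 6 = 7
x = 1
Check: sqrt(7*1 - 6) = sqrt(1) = 1 ✓

x = 1


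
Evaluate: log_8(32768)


We need the exponent such that 8^? = 32768
8^5 = 32768
Therefore log_8(32768) = 5

5


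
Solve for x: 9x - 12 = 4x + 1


Starting with: 9x - 12 = 4x + 1
Move all x terms to left: (9 - 4)x = 1 + 12
Simplify: 5x = 13
Divide both sides by 5: x = 13/5

x = 13/5


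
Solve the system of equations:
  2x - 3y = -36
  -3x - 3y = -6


Using Cramer's rule:
Determinant D = (2)(-3) - (-3)(-3) = -6 - 9 = -15
Dx = (-36)(-3) - (-6)(-3) = 108 - 18 = 90
Dy = (2)(-6) - (-3)(-36) = -12 - 108 = -120
x = Dx/D = 90/-15 = -6
y = Dy/D = -120/-15 = 8

x = -6, y = 8


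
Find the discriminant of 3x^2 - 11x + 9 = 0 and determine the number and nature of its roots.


For ax^2 + bx + c = 0, discriminant D = b^2 - 4ac
Here a = 3, b = -11, c = 9
D = (-11)^2 - 4(3)(9) = 121 - 108 = 13

D = 13 > 0 but not a perfect square
The equation has 2 distinct real irrational roots.

Discriminant = 13, 2 distinct real irrational roots


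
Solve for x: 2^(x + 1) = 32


Express both sides with the same base.
32 = 2^5
Since the bases match, equate exponents: x + 1 = 5
So x = 5 - (1) = 4

x = 4


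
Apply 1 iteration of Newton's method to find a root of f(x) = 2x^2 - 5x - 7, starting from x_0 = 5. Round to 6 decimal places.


Newton's method: x_(n+1) = x_n - f(x_n)/f'(x_n)
f(x) = 2x^2 - 5x - 7
f'(x) = 4x - 5

Iteration 1:
  f(5.000000) = 18.000000
  f'(5.000000) = 15.000000
  x_1 = 5.000000 - (18.000000)/(15.000000) = 3.800000

x_1 = 3.800000


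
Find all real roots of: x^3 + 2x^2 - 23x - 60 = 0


Let p(x) = x^3 + 2x^2 - 23x - 60. By the rational root theorem (leading coefficient 1), any rational root is an integer divisor of 60: try ±1, ±2, ... in turn.
Test x = 1: value = -80 ≠ 0.
Test x = -1: value = -36 ≠ 0.
Test x = 2: value = -90 ≠ 0.
Test x = -2: value = -14 ≠ 0.
Test x = 3: value = -84 ≠ 0.
Test x = -3: value = 0 ✓, so (x + 3) is a factor.
Synthetic division by (x + 3): bring down 1; 1(-3) + 2 = -1; (-1)(-3) - 23 = -20; (-20)(-3) - 60 = 0 → quotient x^2 - x - 20, remainder 0.
Solve the quadratic x^2 - x - 20 = 0: discriminant = (-1)^2 - 4(1)(-20) = 1 + 80 = 81.
sqrt(81) = 9, so x = (1 ± 9)/2: x = 5 or x = -4.

x = -4, x = -3, x = 5


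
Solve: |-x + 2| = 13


An absolute value equation |expr| = 13 gives two cases:
Case 1: -x + 2 = 13
  -x = 11, so x = -11
Case 2: -x + 2 = -13
  -x = -15, so x = 15

x = -11, x = 15


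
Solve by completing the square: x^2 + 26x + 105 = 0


Start: x^2 + 26x + 105 = 0
Move constant: x^2 + 26x = -105
Half of 26 is 13, squared is 169
Add 169 to both sides: x^2 + 26x + 169 = 64
(x + 13)^2 = 64
x + 13 = ±8
x = -13 + 8 = -5 or x = -13 - 8 = -21

x = -21, x = -5
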